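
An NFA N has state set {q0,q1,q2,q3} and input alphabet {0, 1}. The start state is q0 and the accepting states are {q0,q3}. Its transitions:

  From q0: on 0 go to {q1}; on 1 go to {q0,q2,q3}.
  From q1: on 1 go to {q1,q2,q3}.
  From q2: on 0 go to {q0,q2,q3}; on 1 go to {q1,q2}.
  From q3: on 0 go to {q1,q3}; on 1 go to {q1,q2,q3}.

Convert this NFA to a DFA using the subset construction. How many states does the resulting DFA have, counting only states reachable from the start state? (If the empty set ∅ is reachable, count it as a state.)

6

Start state of the DFA: {q0}.
{q0} --0--> {q1}  [new]
{q0} --1--> {q0,q2,q3}  [new]
{q1} --0--> ∅  [new]
{q1} --1--> {q1,q2,q3}  [new]
{q0,q2,q3} --0--> {q0,q1,q2,q3}  [new]
{q0,q2,q3} --1--> {q0,q1,q2,q3}  [seen]
∅ --0--> ∅  [seen]
∅ --1--> ∅  [seen]
{q1,q2,q3} --0--> {q0,q1,q2,q3}  [seen]
{q1,q2,q3} --1--> {q1,q2,q3}  [seen]
{q0,q1,q2,q3} --0--> {q0,q1,q2,q3}  [seen]
{q0,q1,q2,q3} --1--> {q0,q1,q2,q3}  [seen]
Reachable DFA states: {q0}, {q1}, {q0,q2,q3}, ∅, {q1,q2,q3}, {q0,q1,q2,q3}.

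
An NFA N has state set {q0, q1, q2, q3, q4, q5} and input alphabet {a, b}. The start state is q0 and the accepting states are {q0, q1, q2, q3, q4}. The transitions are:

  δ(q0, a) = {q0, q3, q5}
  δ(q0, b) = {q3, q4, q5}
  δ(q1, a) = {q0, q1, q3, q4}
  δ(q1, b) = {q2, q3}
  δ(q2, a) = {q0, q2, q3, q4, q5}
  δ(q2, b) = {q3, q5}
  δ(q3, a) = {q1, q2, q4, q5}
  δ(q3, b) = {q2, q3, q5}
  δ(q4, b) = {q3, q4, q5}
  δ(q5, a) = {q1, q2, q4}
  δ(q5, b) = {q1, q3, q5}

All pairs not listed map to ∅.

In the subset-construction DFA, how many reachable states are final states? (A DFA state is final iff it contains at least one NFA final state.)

6

Start state of the DFA: {q0}.
{q0} --a--> {q0, q3, q5}  [new]
{q0} --b--> {q3, q4, q5}  [new]
{q0, q3, q5} --a--> {q0, q1, q2, q3, q4, q5}  [new]
{q0, q3, q5} --b--> {q1, q2, q3, q4, q5}  [new]
{q3, q4, q5} --a--> {q1, q2, q4, q5}  [new]
{q3, q4, q5} --b--> {q1, q2, q3, q4, q5}  [seen]
{q0, q1, q2, q3, q4, q5} --a--> {q0, q1, q2, q3, q4, q5}  [seen]
{q0, q1, q2, q3, q4, q5} --b--> {q1, q2, q3, q4, q5}  [seen]
{q1, q2, q3, q4, q5} --a--> {q0, q1, q2, q3, q4, q5}  [seen]
{q1, q2, q3, q4, q5} --b--> {q1, q2, q3, q4, q5}  [seen]
{q1, q2, q4, q5} --a--> {q0, q1, q2, q3, q4, q5}  [seen]
{q1, q2, q4, q5} --b--> {q1, q2, q3, q4, q5}  [seen]
Reachable DFA states: {q0}, {q0, q3, q5}, {q3, q4, q5}, {q0, q1, q2, q3, q4, q5}, {q1, q2, q3, q4, q5}, {q1, q2, q4, q5}.
Accepting DFA states (contain an NFA accepting state): {q0}, {q0, q3, q5}, {q3, q4, q5}, {q0, q1, q2, q3, q4, q5}, {q1, q2, q3, q4, q5}, {q1, q2, q4, q5}.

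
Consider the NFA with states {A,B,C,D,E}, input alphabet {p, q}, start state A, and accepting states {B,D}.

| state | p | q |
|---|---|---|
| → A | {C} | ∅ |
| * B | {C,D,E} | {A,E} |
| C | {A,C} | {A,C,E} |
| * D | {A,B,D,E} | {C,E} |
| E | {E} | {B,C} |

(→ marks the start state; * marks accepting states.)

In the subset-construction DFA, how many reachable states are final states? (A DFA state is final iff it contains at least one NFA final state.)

Start state of the DFA: {A}.
{A} --p--> {C}  [new]
{A} --q--> ∅  [new]
{C} --p--> {A,C}  [new]
{C} --q--> {A,C,E}  [new]
∅ --p--> ∅  [seen]
∅ --q--> ∅  [seen]
{A,C} --p--> {A,C}  [seen]
{A,C} --q--> {A,C,E}  [seen]
{A,C,E} --p--> {A,C,E}  [seen]
{A,C,E} --q--> {A,B,C,E}  [new]
{A,B,C,E} --p--> {A,C,D,E}  [new]
{A,B,C,E} --q--> {A,B,C,E}  [seen]
{A,C,D,E} --p--> {A,B,C,D,E}  [new]
{A,C,D,E} --q--> {A,B,C,E}  [seen]
{A,B,C,D,E} --p--> {A,B,C,D,E}  [seen]
{A,B,C,D,E} --q--> {A,B,C,E}  [seen]
Reachable DFA states: {A}, {C}, ∅, {A,C}, {A,C,E}, {A,B,C,E}, {A,C,D,E}, {A,B,C,D,E}.
Accepting DFA states (contain an NFA accepting state): {A,B,C,E}, {A,C,D,E}, {A,B,C,D,E}.

3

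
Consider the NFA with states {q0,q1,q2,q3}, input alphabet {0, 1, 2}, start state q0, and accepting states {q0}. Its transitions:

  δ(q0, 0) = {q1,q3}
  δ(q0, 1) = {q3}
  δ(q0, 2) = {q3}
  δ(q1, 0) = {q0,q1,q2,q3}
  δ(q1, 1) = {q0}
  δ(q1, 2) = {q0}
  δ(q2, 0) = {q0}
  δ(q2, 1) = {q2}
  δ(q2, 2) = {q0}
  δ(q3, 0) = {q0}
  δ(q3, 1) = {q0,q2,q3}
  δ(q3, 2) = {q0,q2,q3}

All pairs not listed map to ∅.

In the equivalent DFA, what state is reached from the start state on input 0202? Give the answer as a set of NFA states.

{q0,q2,q3}

Start: {q0}.
δ(q0,0) = {q1,q3}.
Union: {q1,q3}.
After 0: {q1,q3}.
δ(q1,2) = {q0}; δ(q3,2) = {q0,q2,q3}.
Union: {q0,q2,q3}.
After 2: {q0,q2,q3}.
δ(q0,0) = {q1,q3}; δ(q2,0) = {q0}; δ(q3,0) = {q0}.
Union: {q0,q1,q3}.
After 0: {q0,q1,q3}.
δ(q0,2) = {q3}; δ(q1,2) = {q0}; δ(q3,2) = {q0,q2,q3}.
Union: {q0,q2,q3}.
After 2: {q0,q2,q3}.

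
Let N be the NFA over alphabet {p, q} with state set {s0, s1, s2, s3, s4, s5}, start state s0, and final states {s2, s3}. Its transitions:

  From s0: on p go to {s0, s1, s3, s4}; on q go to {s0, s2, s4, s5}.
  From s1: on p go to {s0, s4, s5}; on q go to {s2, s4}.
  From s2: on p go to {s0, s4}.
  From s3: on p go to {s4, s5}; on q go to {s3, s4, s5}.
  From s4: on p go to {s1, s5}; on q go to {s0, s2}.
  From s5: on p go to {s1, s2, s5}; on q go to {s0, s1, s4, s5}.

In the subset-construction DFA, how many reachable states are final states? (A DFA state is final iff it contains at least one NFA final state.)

6

Start state of the DFA: {s0}.
{s0} --p--> {s0, s1, s3, s4}  [new]
{s0} --q--> {s0, s2, s4, s5}  [new]
{s0, s1, s3, s4} --p--> {s0, s1, s3, s4, s5}  [new]
{s0, s1, s3, s4} --q--> {s0, s2, s3, s4, s5}  [new]
{s0, s2, s4, s5} --p--> {s0, s1, s2, s3, s4, s5}  [new]
{s0, s2, s4, s5} --q--> {s0, s1, s2, s4, s5}  [new]
{s0, s1, s3, s4, s5} --p--> {s0, s1, s2, s3, s4, s5}  [seen]
{s0, s1, s3, s4, s5} --q--> {s0, s1, s2, s3, s4, s5}  [seen]
{s0, s2, s3, s4, s5} --p--> {s0, s1, s2, s3, s4, s5}  [seen]
{s0, s2, s3, s4, s5} --q--> {s0, s1, s2, s3, s4, s5}  [seen]
{s0, s1, s2, s3, s4, s5} --p--> {s0, s1, s2, s3, s4, s5}  [seen]
{s0, s1, s2, s3, s4, s5} --q--> {s0, s1, s2, s3, s4, s5}  [seen]
{s0, s1, s2, s4, s5} --p--> {s0, s1, s2, s3, s4, s5}  [seen]
{s0, s1, s2, s4, s5} --q--> {s0, s1, s2, s4, s5}  [seen]
Reachable DFA states: {s0}, {s0, s1, s3, s4}, {s0, s2, s4, s5}, {s0, s1, s3, s4, s5}, {s0, s2, s3, s4, s5}, {s0, s1, s2, s3, s4, s5}, {s0, s1, s2, s4, s5}.
Accepting DFA states (contain an NFA accepting state): {s0, s1, s3, s4}, {s0, s2, s4, s5}, {s0, s1, s3, s4, s5}, {s0, s2, s3, s4, s5}, {s0, s1, s2, s3, s4, s5}, {s0, s1, s2, s4, s5}.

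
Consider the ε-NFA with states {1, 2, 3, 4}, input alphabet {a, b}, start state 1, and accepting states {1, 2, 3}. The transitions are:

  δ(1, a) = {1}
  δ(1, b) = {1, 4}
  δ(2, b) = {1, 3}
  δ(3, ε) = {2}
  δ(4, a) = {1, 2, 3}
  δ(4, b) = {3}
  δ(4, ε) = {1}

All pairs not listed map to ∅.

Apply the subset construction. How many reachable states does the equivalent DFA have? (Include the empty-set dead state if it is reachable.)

Start state of the DFA: {1} (ε-closure of the NFA start).
{1} --a--> {1}  [seen]
{1} --b--> {1, 4}  [new]
{1, 4} --a--> {1, 2, 3}  [new]
{1, 4} --b--> {1, 2, 3, 4}  [new]
{1, 2, 3} --a--> {1}  [seen]
{1, 2, 3} --b--> {1, 2, 3, 4}  [seen]
{1, 2, 3, 4} --a--> {1, 2, 3}  [seen]
{1, 2, 3, 4} --b--> {1, 2, 3, 4}  [seen]
Reachable DFA states: {1}, {1, 4}, {1, 2, 3}, {1, 2, 3, 4}.

4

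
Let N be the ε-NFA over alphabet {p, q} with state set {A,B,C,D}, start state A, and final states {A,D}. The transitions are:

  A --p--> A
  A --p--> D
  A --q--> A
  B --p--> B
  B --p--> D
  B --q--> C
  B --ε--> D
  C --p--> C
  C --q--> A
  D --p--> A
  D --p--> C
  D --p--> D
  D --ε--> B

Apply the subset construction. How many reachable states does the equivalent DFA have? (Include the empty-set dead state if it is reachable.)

4

Start state of the DFA: {A} (ε-closure of the NFA start).
{A} --p--> {A,B,D}  [new]
{A} --q--> {A}  [seen]
{A,B,D} --p--> {A,B,C,D}  [new]
{A,B,D} --q--> {A,C}  [new]
{A,B,C,D} --p--> {A,B,C,D}  [seen]
{A,B,C,D} --q--> {A,C}  [seen]
{A,C} --p--> {A,B,C,D}  [seen]
{A,C} --q--> {A}  [seen]
Reachable DFA states: {A}, {A,B,D}, {A,B,C,D}, {A,C}.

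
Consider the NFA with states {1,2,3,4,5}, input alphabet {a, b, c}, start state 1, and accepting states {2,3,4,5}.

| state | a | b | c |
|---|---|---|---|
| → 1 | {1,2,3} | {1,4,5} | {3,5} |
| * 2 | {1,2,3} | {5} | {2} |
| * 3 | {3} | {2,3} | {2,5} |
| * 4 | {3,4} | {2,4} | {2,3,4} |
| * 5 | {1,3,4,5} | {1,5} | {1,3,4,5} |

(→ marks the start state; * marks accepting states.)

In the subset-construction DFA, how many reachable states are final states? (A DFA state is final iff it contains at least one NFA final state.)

8

Start state of the DFA: {1}.
{1} --a--> {1,2,3}  [new]
{1} --b--> {1,4,5}  [new]
{1} --c--> {3,5}  [new]
{1,2,3} --a--> {1,2,3}  [seen]
{1,2,3} --b--> {1,2,3,4,5}  [new]
{1,2,3} --c--> {2,3,5}  [new]
{1,4,5} --a--> {1,2,3,4,5}  [seen]
{1,4,5} --b--> {1,2,4,5}  [new]
{1,4,5} --c--> {1,2,3,4,5}  [seen]
{3,5} --a--> {1,3,4,5}  [new]
{3,5} --b--> {1,2,3,5}  [new]
{3,5} --c--> {1,2,3,4,5}  [seen]
{1,2,3,4,5} --a--> {1,2,3,4,5}  [seen]
{1,2,3,4,5} --b--> {1,2,3,4,5}  [seen]
{1,2,3,4,5} --c--> {1,2,3,4,5}  [seen]
{2,3,5} --a--> {1,2,3,4,5}  [seen]
{2,3,5} --b--> {1,2,3,5}  [seen]
{2,3,5} --c--> {1,2,3,4,5}  [seen]
{1,2,4,5} --a--> {1,2,3,4,5}  [seen]
{1,2,4,5} --b--> {1,2,4,5}  [seen]
{1,2,4,5} --c--> {1,2,3,4,5}  [seen]
{1,3,4,5} --a--> {1,2,3,4,5}  [seen]
{1,3,4,5} --b--> {1,2,3,4,5}  [seen]
{1,3,4,5} --c--> {1,2,3,4,5}  [seen]
{1,2,3,5} --a--> {1,2,3,4,5}  [seen]
{1,2,3,5} --b--> {1,2,3,4,5}  [seen]
{1,2,3,5} --c--> {1,2,3,4,5}  [seen]
Reachable DFA states: {1}, {1,2,3}, {1,4,5}, {3,5}, {1,2,3,4,5}, {2,3,5}, {1,2,4,5}, {1,3,4,5}, {1,2,3,5}.
Accepting DFA states (contain an NFA accepting state): {1,2,3}, {1,4,5}, {3,5}, {1,2,3,4,5}, {2,3,5}, {1,2,4,5}, {1,3,4,5}, {1,2,3,5}.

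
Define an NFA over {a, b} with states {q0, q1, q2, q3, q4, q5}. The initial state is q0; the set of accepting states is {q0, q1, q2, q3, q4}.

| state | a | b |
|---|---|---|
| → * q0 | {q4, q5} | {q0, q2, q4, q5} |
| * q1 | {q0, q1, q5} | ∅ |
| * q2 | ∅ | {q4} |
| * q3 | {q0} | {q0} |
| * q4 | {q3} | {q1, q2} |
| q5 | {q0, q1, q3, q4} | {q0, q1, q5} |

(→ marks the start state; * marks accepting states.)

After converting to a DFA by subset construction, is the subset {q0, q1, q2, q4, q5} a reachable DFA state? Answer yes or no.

yes

Start state of the DFA: {q0}.
{q0} --a--> {q4, q5}  [new]
{q0} --b--> {q0, q2, q4, q5}  [new]
{q4, q5} --a--> {q0, q1, q3, q4}  [new]
{q4, q5} --b--> {q0, q1, q2, q5}  [new]
{q0, q2, q4, q5} --a--> {q0, q1, q3, q4, q5}  [new]
{q0, q2, q4, q5} --b--> {q0, q1, q2, q4, q5}  [new]
{q0, q1, q3, q4} --a--> {q0, q1, q3, q4, q5}  [seen]
{q0, q1, q3, q4} --b--> {q0, q1, q2, q4, q5}  [seen]
{q0, q1, q2, q5} --a--> {q0, q1, q3, q4, q5}  [seen]
{q0, q1, q2, q5} --b--> {q0, q1, q2, q4, q5}  [seen]
{q0, q1, q3, q4, q5} --a--> {q0, q1, q3, q4, q5}  [seen]
{q0, q1, q3, q4, q5} --b--> {q0, q1, q2, q4, q5}  [seen]
{q0, q1, q2, q4, q5} --a--> {q0, q1, q3, q4, q5}  [seen]
{q0, q1, q2, q4, q5} --b--> {q0, q1, q2, q4, q5}  [seen]
Reachable DFA states: {q0}, {q4, q5}, {q0, q2, q4, q5}, {q0, q1, q3, q4}, {q0, q1, q2, q5}, {q0, q1, q3, q4, q5}, {q0, q1, q2, q4, q5}.
{q0, q1, q2, q4, q5} is among them.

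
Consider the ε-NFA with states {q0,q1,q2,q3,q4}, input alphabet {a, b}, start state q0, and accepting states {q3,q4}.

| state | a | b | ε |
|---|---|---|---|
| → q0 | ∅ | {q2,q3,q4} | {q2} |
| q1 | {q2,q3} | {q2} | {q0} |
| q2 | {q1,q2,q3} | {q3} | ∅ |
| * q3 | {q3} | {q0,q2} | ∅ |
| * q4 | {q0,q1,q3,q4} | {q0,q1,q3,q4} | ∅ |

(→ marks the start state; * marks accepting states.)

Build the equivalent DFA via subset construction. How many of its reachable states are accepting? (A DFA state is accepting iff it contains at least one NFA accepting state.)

Start state of the DFA: {q0,q2} (ε-closure of the NFA start).
{q0,q2} --a--> {q0,q1,q2,q3}  [new]
{q0,q2} --b--> {q2,q3,q4}  [new]
{q0,q1,q2,q3} --a--> {q0,q1,q2,q3}  [seen]
{q0,q1,q2,q3} --b--> {q0,q2,q3,q4}  [new]
{q2,q3,q4} --a--> {q0,q1,q2,q3,q4}  [new]
{q2,q3,q4} --b--> {q0,q1,q2,q3,q4}  [seen]
{q0,q2,q3,q4} --a--> {q0,q1,q2,q3,q4}  [seen]
{q0,q2,q3,q4} --b--> {q0,q1,q2,q3,q4}  [seen]
{q0,q1,q2,q3,q4} --a--> {q0,q1,q2,q3,q4}  [seen]
{q0,q1,q2,q3,q4} --b--> {q0,q1,q2,q3,q4}  [seen]
Reachable DFA states: {q0,q2}, {q0,q1,q2,q3}, {q2,q3,q4}, {q0,q2,q3,q4}, {q0,q1,q2,q3,q4}.
Accepting DFA states (contain an NFA accepting state): {q0,q1,q2,q3}, {q2,q3,q4}, {q0,q2,q3,q4}, {q0,q1,q2,q3,q4}.

4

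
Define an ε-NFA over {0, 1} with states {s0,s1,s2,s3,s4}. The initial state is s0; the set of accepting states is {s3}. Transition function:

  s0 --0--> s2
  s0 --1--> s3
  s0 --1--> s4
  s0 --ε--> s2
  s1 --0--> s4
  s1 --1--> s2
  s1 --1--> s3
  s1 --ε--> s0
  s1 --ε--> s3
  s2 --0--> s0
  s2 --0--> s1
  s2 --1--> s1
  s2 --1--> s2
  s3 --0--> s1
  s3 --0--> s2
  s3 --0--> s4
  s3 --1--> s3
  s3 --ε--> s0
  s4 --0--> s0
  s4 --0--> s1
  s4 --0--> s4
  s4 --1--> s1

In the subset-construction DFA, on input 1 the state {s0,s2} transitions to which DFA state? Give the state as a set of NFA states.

{s0,s1,s2,s3,s4}

δ(s0,1) = {s3,s4}; δ(s2,1) = {s1,s2}.
Union: {s1,s2,s3,s4}.
ε-closure gives {s0,s1,s2,s3,s4}.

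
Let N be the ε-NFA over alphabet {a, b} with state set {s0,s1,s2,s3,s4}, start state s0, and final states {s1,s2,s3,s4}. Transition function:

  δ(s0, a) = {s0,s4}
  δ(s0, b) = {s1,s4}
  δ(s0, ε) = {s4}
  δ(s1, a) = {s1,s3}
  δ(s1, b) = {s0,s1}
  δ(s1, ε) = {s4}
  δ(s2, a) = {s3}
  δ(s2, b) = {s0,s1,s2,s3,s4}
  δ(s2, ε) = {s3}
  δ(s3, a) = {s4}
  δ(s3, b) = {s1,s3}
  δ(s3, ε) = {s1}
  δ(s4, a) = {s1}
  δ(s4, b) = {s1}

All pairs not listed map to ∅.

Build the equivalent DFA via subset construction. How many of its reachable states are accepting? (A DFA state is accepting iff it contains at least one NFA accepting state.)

5

Start state of the DFA: {s0,s4} (ε-closure of the NFA start).
{s0,s4} --a--> {s0,s1,s4}  [new]
{s0,s4} --b--> {s1,s4}  [new]
{s0,s1,s4} --a--> {s0,s1,s3,s4}  [new]
{s0,s1,s4} --b--> {s0,s1,s4}  [seen]
{s1,s4} --a--> {s1,s3,s4}  [new]
{s1,s4} --b--> {s0,s1,s4}  [seen]
{s0,s1,s3,s4} --a--> {s0,s1,s3,s4}  [seen]
{s0,s1,s3,s4} --b--> {s0,s1,s3,s4}  [seen]
{s1,s3,s4} --a--> {s1,s3,s4}  [seen]
{s1,s3,s4} --b--> {s0,s1,s3,s4}  [seen]
Reachable DFA states: {s0,s4}, {s0,s1,s4}, {s1,s4}, {s0,s1,s3,s4}, {s1,s3,s4}.
Accepting DFA states (contain an NFA accepting state): {s0,s4}, {s0,s1,s4}, {s1,s4}, {s0,s1,s3,s4}, {s1,s3,s4}.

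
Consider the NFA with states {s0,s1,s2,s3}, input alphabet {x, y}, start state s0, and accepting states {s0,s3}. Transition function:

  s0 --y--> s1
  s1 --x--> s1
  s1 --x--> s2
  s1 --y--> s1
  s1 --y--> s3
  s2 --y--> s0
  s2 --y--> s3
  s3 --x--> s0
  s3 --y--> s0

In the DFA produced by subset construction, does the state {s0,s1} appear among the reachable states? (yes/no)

Start state of the DFA: {s0}.
{s0} --x--> ∅  [new]
{s0} --y--> {s1}  [new]
∅ --x--> ∅  [seen]
∅ --y--> ∅  [seen]
{s1} --x--> {s1,s2}  [new]
{s1} --y--> {s1,s3}  [new]
{s1,s2} --x--> {s1,s2}  [seen]
{s1,s2} --y--> {s0,s1,s3}  [new]
{s1,s3} --x--> {s0,s1,s2}  [new]
{s1,s3} --y--> {s0,s1,s3}  [seen]
{s0,s1,s3} --x--> {s0,s1,s2}  [seen]
{s0,s1,s3} --y--> {s0,s1,s3}  [seen]
{s0,s1,s2} --x--> {s1,s2}  [seen]
{s0,s1,s2} --y--> {s0,s1,s3}  [seen]
Reachable DFA states: {s0}, ∅, {s1}, {s1,s2}, {s1,s3}, {s0,s1,s3}, {s0,s1,s2}.
{s0,s1} is not among them.

no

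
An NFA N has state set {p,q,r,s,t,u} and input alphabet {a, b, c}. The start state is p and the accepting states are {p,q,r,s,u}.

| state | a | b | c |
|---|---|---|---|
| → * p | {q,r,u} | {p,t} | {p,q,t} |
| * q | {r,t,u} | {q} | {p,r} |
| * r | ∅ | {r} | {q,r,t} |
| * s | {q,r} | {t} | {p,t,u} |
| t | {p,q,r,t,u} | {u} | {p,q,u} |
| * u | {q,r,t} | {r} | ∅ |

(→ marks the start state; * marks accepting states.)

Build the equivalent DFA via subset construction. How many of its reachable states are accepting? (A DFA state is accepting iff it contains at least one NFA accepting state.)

Start state of the DFA: {p}.
{p} --a--> {q,r,u}  [new]
{p} --b--> {p,t}  [new]
{p} --c--> {p,q,t}  [new]
{q,r,u} --a--> {q,r,t,u}  [new]
{q,r,u} --b--> {q,r}  [new]
{q,r,u} --c--> {p,q,r,t}  [new]
{p,t} --a--> {p,q,r,t,u}  [new]
{p,t} --b--> {p,t,u}  [new]
{p,t} --c--> {p,q,t,u}  [new]
{p,q,t} --a--> {p,q,r,t,u}  [seen]
{p,q,t} --b--> {p,q,t,u}  [seen]
{p,q,t} --c--> {p,q,r,t,u}  [seen]
{q,r,t,u} --a--> {p,q,r,t,u}  [seen]
{q,r,t,u} --b--> {q,r,u}  [seen]
{q,r,t,u} --c--> {p,q,r,t,u}  [seen]
{q,r} --a--> {r,t,u}  [new]
{q,r} --b--> {q,r}  [seen]
{q,r} --c--> {p,q,r,t}  [seen]
{p,q,r,t} --a--> {p,q,r,t,u}  [seen]
{p,q,r,t} --b--> {p,q,r,t,u}  [seen]
{p,q,r,t} --c--> {p,q,r,t,u}  [seen]
{p,q,r,t,u} --a--> {p,q,r,t,u}  [seen]
{p,q,r,t,u} --b--> {p,q,r,t,u}  [seen]
{p,q,r,t,u} --c--> {p,q,r,t,u}  [seen]
{p,t,u} --a--> {p,q,r,t,u}  [seen]
{p,t,u} --b--> {p,r,t,u}  [new]
{p,t,u} --c--> {p,q,t,u}  [seen]
{p,q,t,u} --a--> {p,q,r,t,u}  [seen]
{p,q,t,u} --b--> {p,q,r,t,u}  [seen]
{p,q,t,u} --c--> {p,q,r,t,u}  [seen]
{r,t,u} --a--> {p,q,r,t,u}  [seen]
{r,t,u} --b--> {r,u}  [new]
{r,t,u} --c--> {p,q,r,t,u}  [seen]
{p,r,t,u} --a--> {p,q,r,t,u}  [seen]
{p,r,t,u} --b--> {p,r,t,u}  [seen]
{p,r,t,u} --c--> {p,q,r,t,u}  [seen]
{r,u} --a--> {q,r,t}  [new]
{r,u} --b--> {r}  [new]
{r,u} --c--> {q,r,t}  [seen]
{q,r,t} --a--> {p,q,r,t,u}  [seen]
{q,r,t} --b--> {q,r,u}  [seen]
{q,r,t} --c--> {p,q,r,t,u}  [seen]
{r} --a--> ∅  [new]
{r} --b--> {r}  [seen]
{r} --c--> {q,r,t}  [seen]
∅ --a--> ∅  [seen]
∅ --b--> ∅  [seen]
∅ --c--> ∅  [seen]
Reachable DFA states: {p}, {q,r,u}, {p,t}, {p,q,t}, {q,r,t,u}, {q,r}, {p,q,r,t}, {p,q,r,t,u}, {p,t,u}, {p,q,t,u}, {r,t,u}, {p,r,t,u}, {r,u}, {q,r,t}, {r}, ∅.
Accepting DFA states (contain an NFA accepting state): {p}, {q,r,u}, {p,t}, {p,q,t}, {q,r,t,u}, {q,r}, {p,q,r,t}, {p,q,r,t,u}, {p,t,u}, {p,q,t,u}, {r,t,u}, {p,r,t,u}, {r,u}, {q,r,t}, {r}.

15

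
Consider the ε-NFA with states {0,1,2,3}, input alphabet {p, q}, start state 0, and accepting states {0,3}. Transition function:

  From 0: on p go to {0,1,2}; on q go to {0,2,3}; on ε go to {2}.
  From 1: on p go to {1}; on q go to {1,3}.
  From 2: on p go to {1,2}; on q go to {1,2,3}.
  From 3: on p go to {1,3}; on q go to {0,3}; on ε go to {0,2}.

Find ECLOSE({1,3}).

Begin with {1,3}.
3 →ε {0,2}; add 0, 2.
ε-closure = {0,1,2,3}.

{0,1,2,3}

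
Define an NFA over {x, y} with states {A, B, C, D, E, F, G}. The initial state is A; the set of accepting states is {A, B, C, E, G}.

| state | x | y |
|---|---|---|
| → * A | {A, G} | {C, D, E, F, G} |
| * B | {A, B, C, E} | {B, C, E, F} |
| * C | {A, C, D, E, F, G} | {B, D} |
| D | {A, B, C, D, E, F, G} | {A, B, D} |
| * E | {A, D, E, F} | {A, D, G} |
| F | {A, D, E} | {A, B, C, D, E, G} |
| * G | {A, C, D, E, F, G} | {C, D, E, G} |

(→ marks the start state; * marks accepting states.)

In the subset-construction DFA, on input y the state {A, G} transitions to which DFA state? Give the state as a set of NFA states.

δ(A,y) = {C, D, E, F, G}; δ(G,y) = {C, D, E, G}.
Union: {C, D, E, F, G}.

{C, D, E, F, G}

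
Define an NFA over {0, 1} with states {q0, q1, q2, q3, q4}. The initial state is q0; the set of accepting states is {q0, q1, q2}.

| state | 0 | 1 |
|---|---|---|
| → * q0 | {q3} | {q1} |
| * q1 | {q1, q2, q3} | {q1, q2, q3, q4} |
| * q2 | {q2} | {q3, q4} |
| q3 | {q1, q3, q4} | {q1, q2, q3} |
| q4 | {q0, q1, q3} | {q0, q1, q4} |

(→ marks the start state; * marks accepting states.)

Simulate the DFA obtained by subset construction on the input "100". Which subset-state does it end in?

Start: {q0}.
δ(q0,1) = {q1}.
Union: {q1}.
After 1: {q1}.
δ(q1,0) = {q1, q2, q3}.
Union: {q1, q2, q3}.
After 0: {q1, q2, q3}.
δ(q1,0) = {q1, q2, q3}; δ(q2,0) = {q2}; δ(q3,0) = {q1, q3, q4}.
Union: {q1, q2, q3, q4}.
After 0: {q1, q2, q3, q4}.

{q1, q2, q3, q4}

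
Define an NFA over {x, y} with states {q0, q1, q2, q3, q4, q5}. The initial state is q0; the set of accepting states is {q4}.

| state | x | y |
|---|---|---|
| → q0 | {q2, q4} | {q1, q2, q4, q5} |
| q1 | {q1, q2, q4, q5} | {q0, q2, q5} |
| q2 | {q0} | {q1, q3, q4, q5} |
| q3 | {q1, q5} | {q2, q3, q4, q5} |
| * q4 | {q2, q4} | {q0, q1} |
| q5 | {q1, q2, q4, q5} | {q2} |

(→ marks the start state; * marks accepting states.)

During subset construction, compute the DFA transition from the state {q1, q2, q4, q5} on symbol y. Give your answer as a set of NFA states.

{q0, q1, q2, q3, q4, q5}

δ(q1,y) = {q0, q2, q5}; δ(q2,y) = {q1, q3, q4, q5}; δ(q4,y) = {q0, q1}; δ(q5,y) = {q2}.
Union: {q0, q1, q2, q3, q4, q5}.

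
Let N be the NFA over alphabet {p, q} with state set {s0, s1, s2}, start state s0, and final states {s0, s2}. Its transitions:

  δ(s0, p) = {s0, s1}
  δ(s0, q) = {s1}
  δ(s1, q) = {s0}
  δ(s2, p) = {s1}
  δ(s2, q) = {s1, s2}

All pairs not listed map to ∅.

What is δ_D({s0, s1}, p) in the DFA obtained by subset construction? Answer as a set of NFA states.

{s0, s1}

δ(s0,p) = {s0, s1}; δ(s1,p) = ∅.
Union: {s0, s1}.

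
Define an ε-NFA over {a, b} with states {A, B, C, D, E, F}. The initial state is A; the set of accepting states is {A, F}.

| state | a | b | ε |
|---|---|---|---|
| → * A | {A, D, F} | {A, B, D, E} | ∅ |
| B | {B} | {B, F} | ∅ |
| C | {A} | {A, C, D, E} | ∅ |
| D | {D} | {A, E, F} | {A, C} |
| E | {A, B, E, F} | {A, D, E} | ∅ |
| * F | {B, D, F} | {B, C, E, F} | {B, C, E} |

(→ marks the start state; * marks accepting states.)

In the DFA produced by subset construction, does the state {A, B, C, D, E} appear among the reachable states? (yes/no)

Start state of the DFA: {A} (ε-closure of the NFA start).
{A} --a--> {A, B, C, D, E, F}  [new]
{A} --b--> {A, B, C, D, E}  [new]
{A, B, C, D, E, F} --a--> {A, B, C, D, E, F}  [seen]
{A, B, C, D, E, F} --b--> {A, B, C, D, E, F}  [seen]
{A, B, C, D, E} --a--> {A, B, C, D, E, F}  [seen]
{A, B, C, D, E} --b--> {A, B, C, D, E, F}  [seen]
Reachable DFA states: {A}, {A, B, C, D, E, F}, {A, B, C, D, E}.
{A, B, C, D, E} is among them.

yes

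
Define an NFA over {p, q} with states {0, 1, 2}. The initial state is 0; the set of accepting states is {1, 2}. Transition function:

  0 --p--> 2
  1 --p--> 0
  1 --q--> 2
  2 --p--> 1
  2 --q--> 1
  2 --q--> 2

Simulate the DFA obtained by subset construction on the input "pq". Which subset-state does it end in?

{1, 2}

Start: {0}.
δ(0,p) = {2}.
Union: {2}.
After p: {2}.
δ(2,q) = {1, 2}.
Union: {1, 2}.
After q: {1, 2}.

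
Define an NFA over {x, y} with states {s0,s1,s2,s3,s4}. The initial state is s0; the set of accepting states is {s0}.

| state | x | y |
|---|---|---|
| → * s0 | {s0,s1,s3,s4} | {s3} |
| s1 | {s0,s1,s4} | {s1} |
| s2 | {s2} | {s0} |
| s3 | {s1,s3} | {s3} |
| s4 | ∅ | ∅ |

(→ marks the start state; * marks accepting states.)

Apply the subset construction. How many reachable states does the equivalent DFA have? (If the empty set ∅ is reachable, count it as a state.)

Start state of the DFA: {s0}.
{s0} --x--> {s0,s1,s3,s4}  [new]
{s0} --y--> {s3}  [new]
{s0,s1,s3,s4} --x--> {s0,s1,s3,s4}  [seen]
{s0,s1,s3,s4} --y--> {s1,s3}  [new]
{s3} --x--> {s1,s3}  [seen]
{s3} --y--> {s3}  [seen]
{s1,s3} --x--> {s0,s1,s3,s4}  [seen]
{s1,s3} --y--> {s1,s3}  [seen]
Reachable DFA states: {s0}, {s0,s1,s3,s4}, {s3}, {s1,s3}.

4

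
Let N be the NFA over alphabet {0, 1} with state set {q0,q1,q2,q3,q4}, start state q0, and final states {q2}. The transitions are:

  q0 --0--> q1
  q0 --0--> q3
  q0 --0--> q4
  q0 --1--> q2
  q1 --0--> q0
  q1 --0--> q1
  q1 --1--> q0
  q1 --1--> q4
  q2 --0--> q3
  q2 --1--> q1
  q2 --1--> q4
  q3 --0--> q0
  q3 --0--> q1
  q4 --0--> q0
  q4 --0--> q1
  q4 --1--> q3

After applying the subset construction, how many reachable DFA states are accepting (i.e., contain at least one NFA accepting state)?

Start state of the DFA: {q0}.
{q0} --0--> {q1,q3,q4}  [new]
{q0} --1--> {q2}  [new]
{q1,q3,q4} --0--> {q0,q1}  [new]
{q1,q3,q4} --1--> {q0,q3,q4}  [new]
{q2} --0--> {q3}  [new]
{q2} --1--> {q1,q4}  [new]
{q0,q1} --0--> {q0,q1,q3,q4}  [new]
{q0,q1} --1--> {q0,q2,q4}  [new]
{q0,q3,q4} --0--> {q0,q1,q3,q4}  [seen]
{q0,q3,q4} --1--> {q2,q3}  [new]
{q3} --0--> {q0,q1}  [seen]
{q3} --1--> ∅  [new]
{q1,q4} --0--> {q0,q1}  [seen]
{q1,q4} --1--> {q0,q3,q4}  [seen]
{q0,q1,q3,q4} --0--> {q0,q1,q3,q4}  [seen]
{q0,q1,q3,q4} --1--> {q0,q2,q3,q4}  [new]
{q0,q2,q4} --0--> {q0,q1,q3,q4}  [seen]
{q0,q2,q4} --1--> {q1,q2,q3,q4}  [new]
{q2,q3} --0--> {q0,q1,q3}  [new]
{q2,q3} --1--> {q1,q4}  [seen]
∅ --0--> ∅  [seen]
∅ --1--> ∅  [seen]
{q0,q2,q3,q4} --0--> {q0,q1,q3,q4}  [seen]
{q0,q2,q3,q4} --1--> {q1,q2,q3,q4}  [seen]
{q1,q2,q3,q4} --0--> {q0,q1,q3}  [seen]
{q1,q2,q3,q4} --1--> {q0,q1,q3,q4}  [seen]
{q0,q1,q3} --0--> {q0,q1,q3,q4}  [seen]
{q0,q1,q3} --1--> {q0,q2,q4}  [seen]
Reachable DFA states: {q0}, {q1,q3,q4}, {q2}, {q0,q1}, {q0,q3,q4}, {q3}, {q1,q4}, {q0,q1,q3,q4}, {q0,q2,q4}, {q2,q3}, ∅, {q0,q2,q3,q4}, {q1,q2,q3,q4}, {q0,q1,q3}.
Accepting DFA states (contain an NFA accepting state): {q2}, {q0,q2,q4}, {q2,q3}, {q0,q2,q3,q4}, {q1,q2,q3,q4}.

5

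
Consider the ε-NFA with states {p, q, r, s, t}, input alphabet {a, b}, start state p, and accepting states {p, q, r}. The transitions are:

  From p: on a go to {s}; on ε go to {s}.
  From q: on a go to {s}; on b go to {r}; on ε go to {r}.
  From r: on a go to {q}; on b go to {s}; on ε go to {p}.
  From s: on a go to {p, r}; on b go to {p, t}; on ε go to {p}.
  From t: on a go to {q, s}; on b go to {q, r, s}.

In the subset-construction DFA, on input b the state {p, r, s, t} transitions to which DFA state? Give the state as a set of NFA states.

δ(p,b) = ∅; δ(r,b) = {s}; δ(s,b) = {p, t}; δ(t,b) = {q, r, s}.
Union: {p, q, r, s, t}.

{p, q, r, s, t}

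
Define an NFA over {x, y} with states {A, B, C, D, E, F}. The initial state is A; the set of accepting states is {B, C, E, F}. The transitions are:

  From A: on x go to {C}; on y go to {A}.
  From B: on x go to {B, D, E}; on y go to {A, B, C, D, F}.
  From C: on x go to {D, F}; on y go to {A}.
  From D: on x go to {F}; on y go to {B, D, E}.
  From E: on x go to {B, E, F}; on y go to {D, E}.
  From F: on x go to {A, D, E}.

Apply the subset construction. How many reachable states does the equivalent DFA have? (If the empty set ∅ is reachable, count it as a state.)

10

Start state of the DFA: {A}.
{A} --x--> {C}  [new]
{A} --y--> {A}  [seen]
{C} --x--> {D, F}  [new]
{C} --y--> {A}  [seen]
{D, F} --x--> {A, D, E, F}  [new]
{D, F} --y--> {B, D, E}  [new]
{A, D, E, F} --x--> {A, B, C, D, E, F}  [new]
{A, D, E, F} --y--> {A, B, D, E}  [new]
{B, D, E} --x--> {B, D, E, F}  [new]
{B, D, E} --y--> {A, B, C, D, E, F}  [seen]
{A, B, C, D, E, F} --x--> {A, B, C, D, E, F}  [seen]
{A, B, C, D, E, F} --y--> {A, B, C, D, E, F}  [seen]
{A, B, D, E} --x--> {B, C, D, E, F}  [new]
{A, B, D, E} --y--> {A, B, C, D, E, F}  [seen]
{B, D, E, F} --x--> {A, B, D, E, F}  [new]
{B, D, E, F} --y--> {A, B, C, D, E, F}  [seen]
{B, C, D, E, F} --x--> {A, B, D, E, F}  [seen]
{B, C, D, E, F} --y--> {A, B, C, D, E, F}  [seen]
{A, B, D, E, F} --x--> {A, B, C, D, E, F}  [seen]
{A, B, D, E, F} --y--> {A, B, C, D, E, F}  [seen]
Reachable DFA states: {A}, {C}, {D, F}, {A, D, E, F}, {B, D, E}, {A, B, C, D, E, F}, {A, B, D, E}, {B, D, E, F}, {B, C, D, E, F}, {A, B, D, E, F}.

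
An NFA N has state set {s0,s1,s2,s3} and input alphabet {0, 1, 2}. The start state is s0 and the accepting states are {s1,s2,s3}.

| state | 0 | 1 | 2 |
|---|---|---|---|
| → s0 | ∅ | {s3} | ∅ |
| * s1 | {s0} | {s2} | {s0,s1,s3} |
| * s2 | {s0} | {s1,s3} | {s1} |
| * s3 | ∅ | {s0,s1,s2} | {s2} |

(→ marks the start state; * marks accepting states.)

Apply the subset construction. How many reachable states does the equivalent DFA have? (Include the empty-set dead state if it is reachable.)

Start state of the DFA: {s0}.
{s0} --0--> ∅  [new]
{s0} --1--> {s3}  [new]
{s0} --2--> ∅  [seen]
∅ --0--> ∅  [seen]
∅ --1--> ∅  [seen]
∅ --2--> ∅  [seen]
{s3} --0--> ∅  [seen]
{s3} --1--> {s0,s1,s2}  [new]
{s3} --2--> {s2}  [new]
{s0,s1,s2} --0--> {s0}  [seen]
{s0,s1,s2} --1--> {s1,s2,s3}  [new]
{s0,s1,s2} --2--> {s0,s1,s3}  [new]
{s2} --0--> {s0}  [seen]
{s2} --1--> {s1,s3}  [new]
{s2} --2--> {s1}  [new]
{s1,s2,s3} --0--> {s0}  [seen]
{s1,s2,s3} --1--> {s0,s1,s2,s3}  [new]
{s1,s2,s3} --2--> {s0,s1,s2,s3}  [seen]
{s0,s1,s3} --0--> {s0}  [seen]
{s0,s1,s3} --1--> {s0,s1,s2,s3}  [seen]
{s0,s1,s3} --2--> {s0,s1,s2,s3}  [seen]
{s1,s3} --0--> {s0}  [seen]
{s1,s3} --1--> {s0,s1,s2}  [seen]
{s1,s3} --2--> {s0,s1,s2,s3}  [seen]
{s1} --0--> {s0}  [seen]
{s1} --1--> {s2}  [seen]
{s1} --2--> {s0,s1,s3}  [seen]
{s0,s1,s2,s3} --0--> {s0}  [seen]
{s0,s1,s2,s3} --1--> {s0,s1,s2,s3}  [seen]
{s0,s1,s2,s3} --2--> {s0,s1,s2,s3}  [seen]
Reachable DFA states: {s0}, ∅, {s3}, {s0,s1,s2}, {s2}, {s1,s2,s3}, {s0,s1,s3}, {s1,s3}, {s1}, {s0,s1,s2,s3}.

10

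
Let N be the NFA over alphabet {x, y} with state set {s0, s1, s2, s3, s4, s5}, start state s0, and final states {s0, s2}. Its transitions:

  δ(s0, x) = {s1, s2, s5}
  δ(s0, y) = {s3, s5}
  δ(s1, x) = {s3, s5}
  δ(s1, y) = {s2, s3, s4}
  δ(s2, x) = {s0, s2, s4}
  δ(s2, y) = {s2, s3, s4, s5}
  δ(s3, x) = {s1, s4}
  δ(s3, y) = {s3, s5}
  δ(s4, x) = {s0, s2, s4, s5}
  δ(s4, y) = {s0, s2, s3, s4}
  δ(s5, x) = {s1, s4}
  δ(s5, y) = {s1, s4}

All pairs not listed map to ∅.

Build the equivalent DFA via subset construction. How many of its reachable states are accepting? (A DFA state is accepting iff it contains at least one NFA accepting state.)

Start state of the DFA: {s0}.
{s0} --x--> {s1, s2, s5}  [new]
{s0} --y--> {s3, s5}  [new]
{s1, s2, s5} --x--> {s0, s1, s2, s3, s4, s5}  [new]
{s1, s2, s5} --y--> {s1, s2, s3, s4, s5}  [new]
{s3, s5} --x--> {s1, s4}  [new]
{s3, s5} --y--> {s1, s3, s4, s5}  [new]
{s0, s1, s2, s3, s4, s5} --x--> {s0, s1, s2, s3, s4, s5}  [seen]
{s0, s1, s2, s3, s4, s5} --y--> {s0, s1, s2, s3, s4, s5}  [seen]
{s1, s2, s3, s4, s5} --x--> {s0, s1, s2, s3, s4, s5}  [seen]
{s1, s2, s3, s4, s5} --y--> {s0, s1, s2, s3, s4, s5}  [seen]
{s1, s4} --x--> {s0, s2, s3, s4, s5}  [new]
{s1, s4} --y--> {s0, s2, s3, s4}  [new]
{s1, s3, s4, s5} --x--> {s0, s1, s2, s3, s4, s5}  [seen]
{s1, s3, s4, s5} --y--> {s0, s1, s2, s3, s4, s5}  [seen]
{s0, s2, s3, s4, s5} --x--> {s0, s1, s2, s4, s5}  [new]
{s0, s2, s3, s4, s5} --y--> {s0, s1, s2, s3, s4, s5}  [seen]
{s0, s2, s3, s4} --x--> {s0, s1, s2, s4, s5}  [seen]
{s0, s2, s3, s4} --y--> {s0, s2, s3, s4, s5}  [seen]
{s0, s1, s2, s4, s5} --x--> {s0, s1, s2, s3, s4, s5}  [seen]
{s0, s1, s2, s4, s5} --y--> {s0, s1, s2, s3, s4, s5}  [seen]
Reachable DFA states: {s0}, {s1, s2, s5}, {s3, s5}, {s0, s1, s2, s3, s4, s5}, {s1, s2, s3, s4, s5}, {s1, s4}, {s1, s3, s4, s5}, {s0, s2, s3, s4, s5}, {s0, s2, s3, s4}, {s0, s1, s2, s4, s5}.
Accepting DFA states (contain an NFA accepting state): {s0}, {s1, s2, s5}, {s0, s1, s2, s3, s4, s5}, {s1, s2, s3, s4, s5}, {s0, s2, s3, s4, s5}, {s0, s2, s3, s4}, {s0, s1, s2, s4, s5}.

7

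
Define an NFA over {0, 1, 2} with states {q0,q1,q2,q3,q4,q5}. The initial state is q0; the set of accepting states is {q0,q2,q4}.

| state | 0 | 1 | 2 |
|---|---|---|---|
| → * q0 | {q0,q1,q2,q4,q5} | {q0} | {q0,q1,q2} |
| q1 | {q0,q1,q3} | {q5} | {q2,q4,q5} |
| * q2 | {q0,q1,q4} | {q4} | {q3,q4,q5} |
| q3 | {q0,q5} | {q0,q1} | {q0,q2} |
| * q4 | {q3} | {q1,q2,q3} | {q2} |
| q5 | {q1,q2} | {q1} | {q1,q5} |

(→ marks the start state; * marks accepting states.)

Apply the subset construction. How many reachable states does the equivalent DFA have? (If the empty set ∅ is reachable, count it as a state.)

9

Start state of the DFA: {q0}.
{q0} --0--> {q0,q1,q2,q4,q5}  [new]
{q0} --1--> {q0}  [seen]
{q0} --2--> {q0,q1,q2}  [new]
{q0,q1,q2,q4,q5} --0--> {q0,q1,q2,q3,q4,q5}  [new]
{q0,q1,q2,q4,q5} --1--> {q0,q1,q2,q3,q4,q5}  [seen]
{q0,q1,q2,q4,q5} --2--> {q0,q1,q2,q3,q4,q5}  [seen]
{q0,q1,q2} --0--> {q0,q1,q2,q3,q4,q5}  [seen]
{q0,q1,q2} --1--> {q0,q4,q5}  [new]
{q0,q1,q2} --2--> {q0,q1,q2,q3,q4,q5}  [seen]
{q0,q1,q2,q3,q4,q5} --0--> {q0,q1,q2,q3,q4,q5}  [seen]
{q0,q1,q2,q3,q4,q5} --1--> {q0,q1,q2,q3,q4,q5}  [seen]
{q0,q1,q2,q3,q4,q5} --2--> {q0,q1,q2,q3,q4,q5}  [seen]
{q0,q4,q5} --0--> {q0,q1,q2,q3,q4,q5}  [seen]
{q0,q4,q5} --1--> {q0,q1,q2,q3}  [new]
{q0,q4,q5} --2--> {q0,q1,q2,q5}  [new]
{q0,q1,q2,q3} --0--> {q0,q1,q2,q3,q4,q5}  [seen]
{q0,q1,q2,q3} --1--> {q0,q1,q4,q5}  [new]
{q0,q1,q2,q3} --2--> {q0,q1,q2,q3,q4,q5}  [seen]
{q0,q1,q2,q5} --0--> {q0,q1,q2,q3,q4,q5}  [seen]
{q0,q1,q2,q5} --1--> {q0,q1,q4,q5}  [seen]
{q0,q1,q2,q5} --2--> {q0,q1,q2,q3,q4,q5}  [seen]
{q0,q1,q4,q5} --0--> {q0,q1,q2,q3,q4,q5}  [seen]
{q0,q1,q4,q5} --1--> {q0,q1,q2,q3,q5}  [new]
{q0,q1,q4,q5} --2--> {q0,q1,q2,q4,q5}  [seen]
{q0,q1,q2,q3,q5} --0--> {q0,q1,q2,q3,q4,q5}  [seen]
{q0,q1,q2,q3,q5} --1--> {q0,q1,q4,q5}  [seen]
{q0,q1,q2,q3,q5} --2--> {q0,q1,q2,q3,q4,q5}  [seen]
Reachable DFA states: {q0}, {q0,q1,q2,q4,q5}, {q0,q1,q2}, {q0,q1,q2,q3,q4,q5}, {q0,q4,q5}, {q0,q1,q2,q3}, {q0,q1,q2,q5}, {q0,q1,q4,q5}, {q0,q1,q2,q3,q5}.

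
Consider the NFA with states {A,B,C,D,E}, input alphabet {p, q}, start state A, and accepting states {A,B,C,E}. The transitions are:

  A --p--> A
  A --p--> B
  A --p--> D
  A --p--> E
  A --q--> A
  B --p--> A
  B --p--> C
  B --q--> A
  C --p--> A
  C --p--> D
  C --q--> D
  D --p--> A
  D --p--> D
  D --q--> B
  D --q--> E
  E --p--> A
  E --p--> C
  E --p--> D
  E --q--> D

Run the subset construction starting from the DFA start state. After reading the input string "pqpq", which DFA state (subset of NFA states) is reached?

Start: {A}.
δ(A,p) = {A,B,D,E}.
Union: {A,B,D,E}.
After p: {A,B,D,E}.
δ(A,q) = {A}; δ(B,q) = {A}; δ(D,q) = {B,E}; δ(E,q) = {D}.
Union: {A,B,D,E}.
After q: {A,B,D,E}.
δ(A,p) = {A,B,D,E}; δ(B,p) = {A,C}; δ(D,p) = {A,D}; δ(E,p) = {A,C,D}.
Union: {A,B,C,D,E}.
After p: {A,B,C,D,E}.
δ(A,q) = {A}; δ(B,q) = {A}; δ(C,q) = {D}; δ(D,q) = {B,E}; δ(E,q) = {D}.
Union: {A,B,D,E}.
After q: {A,B,D,E}.

{A,B,D,E}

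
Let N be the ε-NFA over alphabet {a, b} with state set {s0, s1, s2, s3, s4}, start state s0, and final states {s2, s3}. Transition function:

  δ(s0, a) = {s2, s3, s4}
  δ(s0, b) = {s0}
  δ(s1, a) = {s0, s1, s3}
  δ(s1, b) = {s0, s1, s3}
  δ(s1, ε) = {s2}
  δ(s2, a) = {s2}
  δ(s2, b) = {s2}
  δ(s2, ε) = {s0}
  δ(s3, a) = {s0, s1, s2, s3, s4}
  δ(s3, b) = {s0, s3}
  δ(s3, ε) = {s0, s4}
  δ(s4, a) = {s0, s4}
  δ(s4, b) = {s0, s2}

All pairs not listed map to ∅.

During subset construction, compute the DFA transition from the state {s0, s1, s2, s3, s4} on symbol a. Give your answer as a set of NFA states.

δ(s0,a) = {s2, s3, s4}; δ(s1,a) = {s0, s1, s3}; δ(s2,a) = {s2}; δ(s3,a) = {s0, s1, s2, s3, s4}; δ(s4,a) = {s0, s4}.
Union: {s0, s1, s2, s3, s4}.

{s0, s1, s2, s3, s4}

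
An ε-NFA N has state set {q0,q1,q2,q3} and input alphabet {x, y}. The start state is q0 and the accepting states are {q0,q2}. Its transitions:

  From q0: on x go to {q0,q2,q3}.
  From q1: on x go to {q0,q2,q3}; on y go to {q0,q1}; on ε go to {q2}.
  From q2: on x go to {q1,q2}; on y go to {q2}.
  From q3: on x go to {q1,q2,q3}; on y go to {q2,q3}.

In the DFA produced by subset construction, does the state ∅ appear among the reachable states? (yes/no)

yes

Start state of the DFA: {q0} (ε-closure of the NFA start).
{q0} --x--> {q0,q2,q3}  [new]
{q0} --y--> ∅  [new]
{q0,q2,q3} --x--> {q0,q1,q2,q3}  [new]
{q0,q2,q3} --y--> {q2,q3}  [new]
∅ --x--> ∅  [seen]
∅ --y--> ∅  [seen]
{q0,q1,q2,q3} --x--> {q0,q1,q2,q3}  [seen]
{q0,q1,q2,q3} --y--> {q0,q1,q2,q3}  [seen]
{q2,q3} --x--> {q1,q2,q3}  [new]
{q2,q3} --y--> {q2,q3}  [seen]
{q1,q2,q3} --x--> {q0,q1,q2,q3}  [seen]
{q1,q2,q3} --y--> {q0,q1,q2,q3}  [seen]
Reachable DFA states: {q0}, {q0,q2,q3}, ∅, {q0,q1,q2,q3}, {q2,q3}, {q1,q2,q3}.
∅ is among them.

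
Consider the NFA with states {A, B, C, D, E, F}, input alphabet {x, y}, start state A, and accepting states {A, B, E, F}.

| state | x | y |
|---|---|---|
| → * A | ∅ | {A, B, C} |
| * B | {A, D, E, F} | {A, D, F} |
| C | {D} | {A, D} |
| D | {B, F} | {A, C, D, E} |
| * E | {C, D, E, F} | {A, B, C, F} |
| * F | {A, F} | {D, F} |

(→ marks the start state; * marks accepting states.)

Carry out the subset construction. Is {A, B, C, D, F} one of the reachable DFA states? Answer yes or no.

yes

Start state of the DFA: {A}.
{A} --x--> ∅  [new]
{A} --y--> {A, B, C}  [new]
∅ --x--> ∅  [seen]
∅ --y--> ∅  [seen]
{A, B, C} --x--> {A, D, E, F}  [new]
{A, B, C} --y--> {A, B, C, D, F}  [new]
{A, D, E, F} --x--> {A, B, C, D, E, F}  [new]
{A, D, E, F} --y--> {A, B, C, D, E, F}  [seen]
{A, B, C, D, F} --x--> {A, B, D, E, F}  [new]
{A, B, C, D, F} --y--> {A, B, C, D, E, F}  [seen]
{A, B, C, D, E, F} --x--> {A, B, C, D, E, F}  [seen]
{A, B, C, D, E, F} --y--> {A, B, C, D, E, F}  [seen]
{A, B, D, E, F} --x--> {A, B, C, D, E, F}  [seen]
{A, B, D, E, F} --y--> {A, B, C, D, E, F}  [seen]
Reachable DFA states: {A}, ∅, {A, B, C}, {A, D, E, F}, {A, B, C, D, F}, {A, B, C, D, E, F}, {A, B, D, E, F}.
{A, B, C, D, F} is among them.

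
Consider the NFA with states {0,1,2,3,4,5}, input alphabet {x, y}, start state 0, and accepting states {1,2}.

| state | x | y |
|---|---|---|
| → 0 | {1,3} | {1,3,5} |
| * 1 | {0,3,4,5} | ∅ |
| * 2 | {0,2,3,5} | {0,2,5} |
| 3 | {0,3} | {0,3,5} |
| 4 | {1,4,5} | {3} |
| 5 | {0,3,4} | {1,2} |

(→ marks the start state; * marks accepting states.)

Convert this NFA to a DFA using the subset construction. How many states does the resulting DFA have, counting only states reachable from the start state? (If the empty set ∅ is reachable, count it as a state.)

Start state of the DFA: {0}.
{0} --x--> {1,3}  [new]
{0} --y--> {1,3,5}  [new]
{1,3} --x--> {0,3,4,5}  [new]
{1,3} --y--> {0,3,5}  [new]
{1,3,5} --x--> {0,3,4,5}  [seen]
{1,3,5} --y--> {0,1,2,3,5}  [new]
{0,3,4,5} --x--> {0,1,3,4,5}  [new]
{0,3,4,5} --y--> {0,1,2,3,5}  [seen]
{0,3,5} --x--> {0,1,3,4}  [new]
{0,3,5} --y--> {0,1,2,3,5}  [seen]
{0,1,2,3,5} --x--> {0,1,2,3,4,5}  [new]
{0,1,2,3,5} --y--> {0,1,2,3,5}  [seen]
{0,1,3,4,5} --x--> {0,1,3,4,5}  [seen]
{0,1,3,4,5} --y--> {0,1,2,3,5}  [seen]
{0,1,3,4} --x--> {0,1,3,4,5}  [seen]
{0,1,3,4} --y--> {0,1,3,5}  [new]
{0,1,2,3,4,5} --x--> {0,1,2,3,4,5}  [seen]
{0,1,2,3,4,5} --y--> {0,1,2,3,5}  [seen]
{0,1,3,5} --x--> {0,1,3,4,5}  [seen]
{0,1,3,5} --y--> {0,1,2,3,5}  [seen]
Reachable DFA states: {0}, {1,3}, {1,3,5}, {0,3,4,5}, {0,3,5}, {0,1,2,3,5}, {0,1,3,4,5}, {0,1,3,4}, {0,1,2,3,4,5}, {0,1,3,5}.

10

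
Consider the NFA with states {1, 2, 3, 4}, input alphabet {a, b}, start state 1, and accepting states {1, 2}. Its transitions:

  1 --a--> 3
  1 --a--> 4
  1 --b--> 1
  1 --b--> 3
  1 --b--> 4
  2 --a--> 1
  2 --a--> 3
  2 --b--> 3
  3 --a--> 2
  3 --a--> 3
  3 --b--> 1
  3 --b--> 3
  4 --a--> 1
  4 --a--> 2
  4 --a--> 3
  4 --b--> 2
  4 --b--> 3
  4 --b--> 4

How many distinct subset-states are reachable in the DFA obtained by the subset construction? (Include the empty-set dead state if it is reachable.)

Start state of the DFA: {1}.
{1} --a--> {3, 4}  [new]
{1} --b--> {1, 3, 4}  [new]
{3, 4} --a--> {1, 2, 3}  [new]
{3, 4} --b--> {1, 2, 3, 4}  [new]
{1, 3, 4} --a--> {1, 2, 3, 4}  [seen]
{1, 3, 4} --b--> {1, 2, 3, 4}  [seen]
{1, 2, 3} --a--> {1, 2, 3, 4}  [seen]
{1, 2, 3} --b--> {1, 3, 4}  [seen]
{1, 2, 3, 4} --a--> {1, 2, 3, 4}  [seen]
{1, 2, 3, 4} --b--> {1, 2, 3, 4}  [seen]
Reachable DFA states: {1}, {3, 4}, {1, 3, 4}, {1, 2, 3}, {1, 2, 3, 4}.

5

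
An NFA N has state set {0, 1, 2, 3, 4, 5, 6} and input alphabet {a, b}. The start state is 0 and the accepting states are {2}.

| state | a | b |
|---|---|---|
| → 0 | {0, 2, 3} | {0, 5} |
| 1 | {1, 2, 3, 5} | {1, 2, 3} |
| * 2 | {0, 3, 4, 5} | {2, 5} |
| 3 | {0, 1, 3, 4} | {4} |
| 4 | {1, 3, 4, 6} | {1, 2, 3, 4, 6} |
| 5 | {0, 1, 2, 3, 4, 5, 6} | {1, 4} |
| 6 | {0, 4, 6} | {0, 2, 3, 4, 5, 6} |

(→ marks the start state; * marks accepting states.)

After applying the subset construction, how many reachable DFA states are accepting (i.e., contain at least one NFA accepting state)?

4

Start state of the DFA: {0}.
{0} --a--> {0, 2, 3}  [new]
{0} --b--> {0, 5}  [new]
{0, 2, 3} --a--> {0, 1, 2, 3, 4, 5}  [new]
{0, 2, 3} --b--> {0, 2, 4, 5}  [new]
{0, 5} --a--> {0, 1, 2, 3, 4, 5, 6}  [new]
{0, 5} --b--> {0, 1, 4, 5}  [new]
{0, 1, 2, 3, 4, 5} --a--> {0, 1, 2, 3, 4, 5, 6}  [seen]
{0, 1, 2, 3, 4, 5} --b--> {0, 1, 2, 3, 4, 5, 6}  [seen]
{0, 2, 4, 5} --a--> {0, 1, 2, 3, 4, 5, 6}  [seen]
{0, 2, 4, 5} --b--> {0, 1, 2, 3, 4, 5, 6}  [seen]
{0, 1, 2, 3, 4, 5, 6} --a--> {0, 1, 2, 3, 4, 5, 6}  [seen]
{0, 1, 2, 3, 4, 5, 6} --b--> {0, 1, 2, 3, 4, 5, 6}  [seen]
{0, 1, 4, 5} --a--> {0, 1, 2, 3, 4, 5, 6}  [seen]
{0, 1, 4, 5} --b--> {0, 1, 2, 3, 4, 5, 6}  [seen]
Reachable DFA states: {0}, {0, 2, 3}, {0, 5}, {0, 1, 2, 3, 4, 5}, {0, 2, 4, 5}, {0, 1, 2, 3, 4, 5, 6}, {0, 1, 4, 5}.
Accepting DFA states (contain an NFA accepting state): {0, 2, 3}, {0, 1, 2, 3, 4, 5}, {0, 2, 4, 5}, {0, 1, 2, 3, 4, 5, 6}.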